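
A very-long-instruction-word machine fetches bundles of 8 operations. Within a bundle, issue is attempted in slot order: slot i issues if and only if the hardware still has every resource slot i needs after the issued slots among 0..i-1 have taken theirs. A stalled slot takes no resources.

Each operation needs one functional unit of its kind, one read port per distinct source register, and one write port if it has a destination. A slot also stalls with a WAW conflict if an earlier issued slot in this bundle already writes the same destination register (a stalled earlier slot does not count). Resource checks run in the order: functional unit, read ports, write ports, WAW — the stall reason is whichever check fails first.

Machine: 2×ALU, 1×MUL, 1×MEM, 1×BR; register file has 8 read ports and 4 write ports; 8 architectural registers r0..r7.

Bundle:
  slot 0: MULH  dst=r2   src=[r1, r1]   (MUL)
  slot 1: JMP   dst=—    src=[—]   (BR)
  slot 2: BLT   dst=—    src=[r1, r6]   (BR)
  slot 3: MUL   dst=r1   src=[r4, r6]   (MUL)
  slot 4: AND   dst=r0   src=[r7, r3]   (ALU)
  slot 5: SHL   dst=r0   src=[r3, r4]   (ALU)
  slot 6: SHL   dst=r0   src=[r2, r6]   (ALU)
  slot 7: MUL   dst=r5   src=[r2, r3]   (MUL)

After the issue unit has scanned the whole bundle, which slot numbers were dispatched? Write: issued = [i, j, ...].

#0 MUL src=r1,r1 dispatched  <A:2 Mu:0 Ld:1 B:1 rd:7 wr:3>
#1 BR src=- dispatched  <A:2 Mu:0 Ld:1 B:0 rd:7 wr:3>
#2 BR src=r1,r6 held:FU  <A:2 Mu:0 Ld:1 B:0 rd:7 wr:3>
#3 MUL src=r4,r6 held:FU  <A:2 Mu:0 Ld:1 B:0 rd:7 wr:3>
#4 ALU src=r7,r3 dispatched  <A:1 Mu:0 Ld:1 B:0 rd:5 wr:2>
#5 ALU src=r3,r4 held:WAW  <A:1 Mu:0 Ld:1 B:0 rd:5 wr:2>
#6 ALU src=r2,r6 held:WAW  <A:1 Mu:0 Ld:1 B:0 rd:5 wr:2>
#7 MUL src=r2,r3 held:FU  <A:1 Mu:0 Ld:1 B:0 rd:5 wr:2>

issued = [0, 1, 4]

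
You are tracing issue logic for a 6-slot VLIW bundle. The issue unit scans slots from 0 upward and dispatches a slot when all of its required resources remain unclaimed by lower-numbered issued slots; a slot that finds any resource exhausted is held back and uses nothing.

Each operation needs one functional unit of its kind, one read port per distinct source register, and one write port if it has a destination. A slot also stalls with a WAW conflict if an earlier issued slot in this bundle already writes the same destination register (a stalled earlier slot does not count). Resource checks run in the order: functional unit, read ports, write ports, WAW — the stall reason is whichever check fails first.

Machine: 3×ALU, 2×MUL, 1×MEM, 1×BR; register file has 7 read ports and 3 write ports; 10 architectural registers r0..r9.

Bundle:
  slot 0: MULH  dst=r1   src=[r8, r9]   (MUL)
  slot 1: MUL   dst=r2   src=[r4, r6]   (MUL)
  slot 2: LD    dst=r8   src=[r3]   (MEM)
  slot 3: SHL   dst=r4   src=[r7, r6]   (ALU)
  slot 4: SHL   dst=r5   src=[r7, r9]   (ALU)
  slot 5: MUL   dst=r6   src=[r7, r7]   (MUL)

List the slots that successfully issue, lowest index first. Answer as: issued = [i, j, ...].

(0) want 1×MUL +2rd +1wr — yes → AL3|MU1|ME1|BR1|rd5|wr2
(1) want 1×MUL +2rd +1wr — yes → AL3|MU0|ME1|BR1|rd3|wr1
(2) want 1×MEM +1rd +1wr — yes → AL3|MU0|ME0|BR1|rd2|wr0
(3) want 1×ALU +2rd +1wr — WR_PORT → AL3|MU0|ME0|BR1|rd2|wr0
(4) want 1×ALU +2rd +1wr — WR_PORT → AL3|MU0|ME0|BR1|rd2|wr0
(5) want 1×MUL +1rd +1wr — FU → AL3|MU0|ME0|BR1|rd2|wr0

issued = [0, 1, 2]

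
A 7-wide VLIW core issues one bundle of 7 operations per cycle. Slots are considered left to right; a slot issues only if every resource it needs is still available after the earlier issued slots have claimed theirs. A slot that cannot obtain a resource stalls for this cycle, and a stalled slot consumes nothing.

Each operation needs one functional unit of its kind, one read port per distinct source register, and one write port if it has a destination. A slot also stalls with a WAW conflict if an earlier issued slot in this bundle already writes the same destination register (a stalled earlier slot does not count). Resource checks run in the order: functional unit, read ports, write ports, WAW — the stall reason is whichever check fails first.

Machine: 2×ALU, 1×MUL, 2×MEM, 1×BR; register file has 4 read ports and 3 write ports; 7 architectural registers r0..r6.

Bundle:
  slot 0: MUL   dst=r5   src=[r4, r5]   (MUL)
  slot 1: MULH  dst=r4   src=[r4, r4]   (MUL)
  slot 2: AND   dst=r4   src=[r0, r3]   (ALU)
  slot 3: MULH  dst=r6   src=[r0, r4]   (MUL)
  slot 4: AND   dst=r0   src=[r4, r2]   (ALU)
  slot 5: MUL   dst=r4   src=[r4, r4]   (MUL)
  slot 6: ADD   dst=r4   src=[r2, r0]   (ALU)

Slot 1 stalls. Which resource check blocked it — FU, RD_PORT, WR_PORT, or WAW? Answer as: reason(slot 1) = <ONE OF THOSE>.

reason(slot 1) = FU

#0 MUL src=r4,r5 dispatched  <A:2 Mu:0 Ld:2 B:1 rd:2 wr:2>
#1 MUL src=r4,r4 held:FU  <A:2 Mu:0 Ld:2 B:1 rd:2 wr:2>
#2 ALU src=r0,r3 dispatched  <A:1 Mu:0 Ld:2 B:1 rd:0 wr:1>
#3 MUL src=r0,r4 held:FU  <A:1 Mu:0 Ld:2 B:1 rd:0 wr:1>
#4 ALU src=r4,r2 held:RD_PORT  <A:1 Mu:0 Ld:2 B:1 rd:0 wr:1>
#5 MUL src=r4,r4 held:FU  <A:1 Mu:0 Ld:2 B:1 rd:0 wr:1>
#6 ALU src=r2,r0 held:RD_PORT  <A:1 Mu:0 Ld:2 B:1 rd:0 wr:1>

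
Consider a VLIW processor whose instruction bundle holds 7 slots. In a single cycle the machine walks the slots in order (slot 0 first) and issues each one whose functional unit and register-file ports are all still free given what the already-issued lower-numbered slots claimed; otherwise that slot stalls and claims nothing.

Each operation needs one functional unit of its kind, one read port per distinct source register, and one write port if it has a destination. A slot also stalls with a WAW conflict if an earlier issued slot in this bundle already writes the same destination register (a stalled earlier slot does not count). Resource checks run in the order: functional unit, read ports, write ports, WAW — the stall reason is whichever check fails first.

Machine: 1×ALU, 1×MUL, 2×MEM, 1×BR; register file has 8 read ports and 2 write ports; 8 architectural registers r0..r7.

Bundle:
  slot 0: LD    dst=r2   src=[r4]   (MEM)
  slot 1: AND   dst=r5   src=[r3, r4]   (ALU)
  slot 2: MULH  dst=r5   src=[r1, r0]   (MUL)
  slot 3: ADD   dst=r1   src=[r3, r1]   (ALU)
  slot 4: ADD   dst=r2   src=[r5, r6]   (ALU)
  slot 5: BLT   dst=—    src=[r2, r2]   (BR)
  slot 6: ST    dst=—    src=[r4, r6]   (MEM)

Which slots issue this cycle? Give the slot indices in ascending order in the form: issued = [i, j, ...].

issued = [0, 1, 5, 6]

#0 MEM src=r4 dispatched  <A:1 Mu:1 Ld:1 B:1 rd:7 wr:1>
#1 ALU src=r3,r4 dispatched  <A:0 Mu:1 Ld:1 B:1 rd:5 wr:0>
#2 MUL src=r1,r0 held:WR_PORT  <A:0 Mu:1 Ld:1 B:1 rd:5 wr:0>
#3 ALU src=r3,r1 held:FU  <A:0 Mu:1 Ld:1 B:1 rd:5 wr:0>
#4 ALU src=r5,r6 held:FU  <A:0 Mu:1 Ld:1 B:1 rd:5 wr:0>
#5 BR src=r2,r2 dispatched  <A:0 Mu:1 Ld:1 B:0 rd:4 wr:0>
#6 MEM src=r4,r6 dispatched  <A:0 Mu:1 Ld:0 B:0 rd:2 wr:0>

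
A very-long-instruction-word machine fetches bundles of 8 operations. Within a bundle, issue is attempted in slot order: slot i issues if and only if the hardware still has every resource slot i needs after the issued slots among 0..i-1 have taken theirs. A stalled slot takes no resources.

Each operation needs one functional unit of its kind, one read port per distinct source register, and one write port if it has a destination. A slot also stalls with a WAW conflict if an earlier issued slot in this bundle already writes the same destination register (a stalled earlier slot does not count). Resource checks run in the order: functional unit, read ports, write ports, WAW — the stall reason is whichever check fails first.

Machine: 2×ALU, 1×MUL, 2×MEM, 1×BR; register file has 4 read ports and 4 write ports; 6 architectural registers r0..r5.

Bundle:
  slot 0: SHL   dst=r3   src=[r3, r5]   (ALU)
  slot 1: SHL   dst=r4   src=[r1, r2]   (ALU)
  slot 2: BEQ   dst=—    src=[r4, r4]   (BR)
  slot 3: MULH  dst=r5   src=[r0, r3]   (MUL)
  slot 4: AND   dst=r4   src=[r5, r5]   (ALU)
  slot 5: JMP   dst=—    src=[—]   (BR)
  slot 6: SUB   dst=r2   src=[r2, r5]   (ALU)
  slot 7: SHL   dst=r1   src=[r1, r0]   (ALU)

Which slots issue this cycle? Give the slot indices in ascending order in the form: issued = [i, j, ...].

issued = [0, 1, 5]

[0] ALU needs rd=2 wr=1: ok; after: ALU=1 MUL=1 MEM=2 BR=1, R=2, W=3
[1] ALU needs rd=2 wr=1: ok; after: ALU=0 MUL=1 MEM=2 BR=1, R=0, W=2
[2] BR needs rd=1 wr=0: RD_PORT; after: ALU=0 MUL=1 MEM=2 BR=1, R=0, W=2
[3] MUL needs rd=2 wr=1: RD_PORT; after: ALU=0 MUL=1 MEM=2 BR=1, R=0, W=2
[4] ALU needs rd=1 wr=1: FU; after: ALU=0 MUL=1 MEM=2 BR=1, R=0, W=2
[5] BR needs rd=0 wr=0: ok; after: ALU=0 MUL=1 MEM=2 BR=0, R=0, W=2
[6] ALU needs rd=2 wr=1: FU; after: ALU=0 MUL=1 MEM=2 BR=0, R=0, W=2
[7] ALU needs rd=2 wr=1: FU; after: ALU=0 MUL=1 MEM=2 BR=0, R=0, W=2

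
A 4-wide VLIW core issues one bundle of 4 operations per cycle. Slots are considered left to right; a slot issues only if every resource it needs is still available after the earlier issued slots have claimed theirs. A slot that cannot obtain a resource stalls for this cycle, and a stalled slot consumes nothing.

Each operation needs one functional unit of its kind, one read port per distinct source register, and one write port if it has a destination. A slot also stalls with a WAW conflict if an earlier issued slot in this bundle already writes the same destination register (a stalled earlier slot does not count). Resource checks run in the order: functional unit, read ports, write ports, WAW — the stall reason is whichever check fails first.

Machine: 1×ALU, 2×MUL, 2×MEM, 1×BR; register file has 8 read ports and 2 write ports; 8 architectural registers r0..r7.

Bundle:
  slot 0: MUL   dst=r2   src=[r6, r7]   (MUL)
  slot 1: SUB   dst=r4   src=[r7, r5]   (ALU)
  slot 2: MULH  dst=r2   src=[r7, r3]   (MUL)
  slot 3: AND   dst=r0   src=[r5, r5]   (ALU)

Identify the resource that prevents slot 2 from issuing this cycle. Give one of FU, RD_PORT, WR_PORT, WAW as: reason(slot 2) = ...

reason(slot 2) = WR_PORT

#0 MUL src=r6,r7 dispatched  <A:1 Mu:1 Ld:2 B:1 rd:6 wr:1>
#1 ALU src=r7,r5 dispatched  <A:0 Mu:1 Ld:2 B:1 rd:4 wr:0>
#2 MUL src=r7,r3 held:WR_PORT  <A:0 Mu:1 Ld:2 B:1 rd:4 wr:0>
#3 ALU src=r5,r5 held:FU  <A:0 Mu:1 Ld:2 B:1 rd:4 wr:0>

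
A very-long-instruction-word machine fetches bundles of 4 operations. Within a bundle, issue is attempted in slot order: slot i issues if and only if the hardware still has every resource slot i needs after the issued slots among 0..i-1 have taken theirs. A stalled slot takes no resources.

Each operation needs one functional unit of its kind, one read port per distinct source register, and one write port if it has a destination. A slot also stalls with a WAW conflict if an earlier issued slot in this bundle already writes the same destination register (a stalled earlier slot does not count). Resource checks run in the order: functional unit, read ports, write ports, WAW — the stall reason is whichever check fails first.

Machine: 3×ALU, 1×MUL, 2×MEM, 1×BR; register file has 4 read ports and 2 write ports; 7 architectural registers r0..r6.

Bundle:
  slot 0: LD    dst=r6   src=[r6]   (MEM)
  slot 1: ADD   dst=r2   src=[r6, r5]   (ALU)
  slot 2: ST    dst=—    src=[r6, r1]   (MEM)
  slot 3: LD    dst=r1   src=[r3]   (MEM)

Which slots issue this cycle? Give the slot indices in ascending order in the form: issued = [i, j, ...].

  0. MEM→r6 ⇒ go  {3A/1Mu/1Ld/1B | 3r 1w}
  1. ALU→r2 ⇒ go  {2A/1Mu/1Ld/1B | 1r 0w}
  2. MEM ⇒ no(RD_PORT)  {2A/1Mu/1Ld/1B | 1r 0w}
  3. MEM→r1 ⇒ no(WR_PORT)  {2A/1Mu/1Ld/1B | 1r 0w}

issued = [0, 1]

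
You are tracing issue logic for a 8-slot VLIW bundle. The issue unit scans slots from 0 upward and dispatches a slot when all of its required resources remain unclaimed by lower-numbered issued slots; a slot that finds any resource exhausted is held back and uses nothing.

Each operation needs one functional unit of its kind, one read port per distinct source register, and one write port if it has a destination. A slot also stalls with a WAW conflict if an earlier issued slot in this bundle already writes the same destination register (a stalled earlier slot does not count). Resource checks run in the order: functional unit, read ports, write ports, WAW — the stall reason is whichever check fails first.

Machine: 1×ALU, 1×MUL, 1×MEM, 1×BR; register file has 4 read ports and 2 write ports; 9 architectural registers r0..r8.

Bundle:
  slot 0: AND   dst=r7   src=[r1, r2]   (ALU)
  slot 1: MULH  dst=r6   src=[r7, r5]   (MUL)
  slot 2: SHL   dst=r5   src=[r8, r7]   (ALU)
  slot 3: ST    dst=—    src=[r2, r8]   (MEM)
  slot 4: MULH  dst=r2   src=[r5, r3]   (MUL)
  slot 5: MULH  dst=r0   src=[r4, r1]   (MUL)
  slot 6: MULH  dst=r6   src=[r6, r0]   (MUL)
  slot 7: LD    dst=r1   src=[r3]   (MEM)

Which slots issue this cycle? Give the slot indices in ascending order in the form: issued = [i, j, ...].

[0] ALU needs rd=2 wr=1: ok; after: ALU=0 MUL=1 MEM=1 BR=1, R=2, W=1
[1] MUL needs rd=2 wr=1: ok; after: ALU=0 MUL=0 MEM=1 BR=1, R=0, W=0
[2] ALU needs rd=2 wr=1: FU; after: ALU=0 MUL=0 MEM=1 BR=1, R=0, W=0
[3] MEM needs rd=2 wr=0: RD_PORT; after: ALU=0 MUL=0 MEM=1 BR=1, R=0, W=0
[4] MUL needs rd=2 wr=1: FU; after: ALU=0 MUL=0 MEM=1 BR=1, R=0, W=0
[5] MUL needs rd=2 wr=1: FU; after: ALU=0 MUL=0 MEM=1 BR=1, R=0, W=0
[6] MUL needs rd=2 wr=1: FU; after: ALU=0 MUL=0 MEM=1 BR=1, R=0, W=0
[7] MEM needs rd=1 wr=1: RD_PORT; after: ALU=0 MUL=0 MEM=1 BR=1, R=0, W=0

issued = [0, 1]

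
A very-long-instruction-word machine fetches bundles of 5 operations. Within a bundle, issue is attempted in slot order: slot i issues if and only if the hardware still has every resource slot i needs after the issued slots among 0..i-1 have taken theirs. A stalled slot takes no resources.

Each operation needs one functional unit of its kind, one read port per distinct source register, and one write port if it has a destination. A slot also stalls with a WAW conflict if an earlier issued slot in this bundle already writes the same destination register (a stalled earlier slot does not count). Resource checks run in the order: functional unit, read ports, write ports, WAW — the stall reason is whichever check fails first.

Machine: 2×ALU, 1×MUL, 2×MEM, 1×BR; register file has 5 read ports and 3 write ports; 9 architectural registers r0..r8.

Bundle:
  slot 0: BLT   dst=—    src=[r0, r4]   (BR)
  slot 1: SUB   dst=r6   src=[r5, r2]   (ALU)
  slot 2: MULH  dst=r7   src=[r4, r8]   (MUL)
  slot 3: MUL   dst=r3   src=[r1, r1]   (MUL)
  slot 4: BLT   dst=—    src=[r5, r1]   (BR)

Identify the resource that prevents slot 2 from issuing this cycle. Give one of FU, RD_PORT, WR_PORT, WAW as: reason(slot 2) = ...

reason(slot 2) = RD_PORT

  0. BR ⇒ go  {2A/1Mu/2Ld/0B | 3r 3w}
  1. ALU→r6 ⇒ go  {1A/1Mu/2Ld/0B | 1r 2w}
  2. MUL→r7 ⇒ no(RD_PORT)  {1A/1Mu/2Ld/0B | 1r 2w}
  3. MUL→r3 ⇒ go  {1A/0Mu/2Ld/0B | 0r 1w}
  4. BR ⇒ no(FU)  {1A/0Mu/2Ld/0B | 0r 1w}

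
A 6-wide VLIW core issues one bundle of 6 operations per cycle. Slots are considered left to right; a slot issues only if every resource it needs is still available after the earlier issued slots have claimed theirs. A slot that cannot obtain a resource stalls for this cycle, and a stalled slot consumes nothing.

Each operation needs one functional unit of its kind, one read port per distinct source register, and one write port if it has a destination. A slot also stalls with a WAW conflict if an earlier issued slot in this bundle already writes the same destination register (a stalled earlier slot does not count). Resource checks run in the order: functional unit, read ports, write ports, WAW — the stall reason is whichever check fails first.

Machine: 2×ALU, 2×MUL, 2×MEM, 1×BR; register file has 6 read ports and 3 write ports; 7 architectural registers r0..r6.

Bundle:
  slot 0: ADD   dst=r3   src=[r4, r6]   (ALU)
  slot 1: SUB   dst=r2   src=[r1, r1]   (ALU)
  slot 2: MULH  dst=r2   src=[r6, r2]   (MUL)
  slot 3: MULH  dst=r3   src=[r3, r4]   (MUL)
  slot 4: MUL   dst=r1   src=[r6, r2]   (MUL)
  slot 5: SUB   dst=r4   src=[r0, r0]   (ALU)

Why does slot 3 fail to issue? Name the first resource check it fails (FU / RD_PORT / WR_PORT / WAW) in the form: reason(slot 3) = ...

reason(slot 3) = WAW

#0 ALU src=r4,r6 dispatched  <A:1 Mu:2 Ld:2 B:1 rd:4 wr:2>
#1 ALU src=r1,r1 dispatched  <A:0 Mu:2 Ld:2 B:1 rd:3 wr:1>
#2 MUL src=r6,r2 held:WAW  <A:0 Mu:2 Ld:2 B:1 rd:3 wr:1>
#3 MUL src=r3,r4 held:WAW  <A:0 Mu:2 Ld:2 B:1 rd:3 wr:1>
#4 MUL src=r6,r2 dispatched  <A:0 Mu:1 Ld:2 B:1 rd:1 wr:0>
#5 ALU src=r0,r0 held:FU  <A:0 Mu:1 Ld:2 B:1 rd:1 wr:0>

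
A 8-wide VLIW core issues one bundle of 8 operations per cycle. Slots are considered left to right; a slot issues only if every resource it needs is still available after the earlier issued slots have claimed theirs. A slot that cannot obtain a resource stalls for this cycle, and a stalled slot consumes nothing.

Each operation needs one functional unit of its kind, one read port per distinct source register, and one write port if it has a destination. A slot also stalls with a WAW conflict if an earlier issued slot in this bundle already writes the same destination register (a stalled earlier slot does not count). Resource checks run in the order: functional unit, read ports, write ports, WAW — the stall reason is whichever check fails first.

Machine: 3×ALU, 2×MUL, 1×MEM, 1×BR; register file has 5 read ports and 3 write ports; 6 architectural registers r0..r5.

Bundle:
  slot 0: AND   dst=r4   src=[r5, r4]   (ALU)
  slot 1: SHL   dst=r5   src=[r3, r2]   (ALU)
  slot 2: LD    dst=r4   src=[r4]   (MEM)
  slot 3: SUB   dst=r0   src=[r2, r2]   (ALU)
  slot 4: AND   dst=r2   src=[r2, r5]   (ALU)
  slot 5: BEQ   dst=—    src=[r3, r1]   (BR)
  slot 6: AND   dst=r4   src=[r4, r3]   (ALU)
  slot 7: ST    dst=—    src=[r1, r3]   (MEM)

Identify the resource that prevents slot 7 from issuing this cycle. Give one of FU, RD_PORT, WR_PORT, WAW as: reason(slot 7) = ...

reason(slot 7) = RD_PORT

#0 ALU src=r5,r4 dispatched  <A:2 Mu:2 Ld:1 B:1 rd:3 wr:2>
#1 ALU src=r3,r2 dispatched  <A:1 Mu:2 Ld:1 B:1 rd:1 wr:1>
#2 MEM src=r4 held:WAW  <A:1 Mu:2 Ld:1 B:1 rd:1 wr:1>
#3 ALU src=r2,r2 dispatched  <A:0 Mu:2 Ld:1 B:1 rd:0 wr:0>
#4 ALU src=r2,r5 held:FU  <A:0 Mu:2 Ld:1 B:1 rd:0 wr:0>
#5 BR src=r3,r1 held:RD_PORT  <A:0 Mu:2 Ld:1 B:1 rd:0 wr:0>
#6 ALU src=r4,r3 held:FU  <A:0 Mu:2 Ld:1 B:1 rd:0 wr:0>
#7 MEM src=r1,r3 held:RD_PORT  <A:0 Mu:2 Ld:1 B:1 rd:0 wr:0>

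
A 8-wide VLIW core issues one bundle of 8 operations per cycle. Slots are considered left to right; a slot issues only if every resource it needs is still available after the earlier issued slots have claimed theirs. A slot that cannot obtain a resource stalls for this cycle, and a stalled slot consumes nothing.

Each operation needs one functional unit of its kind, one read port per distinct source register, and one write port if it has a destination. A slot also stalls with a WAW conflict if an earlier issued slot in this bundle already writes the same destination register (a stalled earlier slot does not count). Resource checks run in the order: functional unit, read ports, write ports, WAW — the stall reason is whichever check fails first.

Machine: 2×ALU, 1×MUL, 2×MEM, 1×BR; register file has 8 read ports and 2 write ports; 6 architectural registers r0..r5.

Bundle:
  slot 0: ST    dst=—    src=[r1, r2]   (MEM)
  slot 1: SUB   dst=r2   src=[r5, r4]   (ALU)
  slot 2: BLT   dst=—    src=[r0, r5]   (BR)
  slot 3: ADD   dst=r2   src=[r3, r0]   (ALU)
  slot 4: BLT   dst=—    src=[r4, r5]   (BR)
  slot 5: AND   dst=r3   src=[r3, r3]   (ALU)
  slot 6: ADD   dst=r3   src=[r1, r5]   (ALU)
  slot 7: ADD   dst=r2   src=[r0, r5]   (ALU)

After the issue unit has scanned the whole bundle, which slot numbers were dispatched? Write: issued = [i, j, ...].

issued = [0, 1, 2, 5]

[0] MEM needs rd=2 wr=0: ok; after: ALU=2 MUL=1 MEM=1 BR=1, R=6, W=2
[1] ALU needs rd=2 wr=1: ok; after: ALU=1 MUL=1 MEM=1 BR=1, R=4, W=1
[2] BR needs rd=2 wr=0: ok; after: ALU=1 MUL=1 MEM=1 BR=0, R=2, W=1
[3] ALU needs rd=2 wr=1: WAW; after: ALU=1 MUL=1 MEM=1 BR=0, R=2, W=1
[4] BR needs rd=2 wr=0: FU; after: ALU=1 MUL=1 MEM=1 BR=0, R=2, W=1
[5] ALU needs rd=1 wr=1: ok; after: ALU=0 MUL=1 MEM=1 BR=0, R=1, W=0
[6] ALU needs rd=2 wr=1: FU; after: ALU=0 MUL=1 MEM=1 BR=0, R=1, W=0
[7] ALU needs rd=2 wr=1: FU; after: ALU=0 MUL=1 MEM=1 BR=0, R=1, W=0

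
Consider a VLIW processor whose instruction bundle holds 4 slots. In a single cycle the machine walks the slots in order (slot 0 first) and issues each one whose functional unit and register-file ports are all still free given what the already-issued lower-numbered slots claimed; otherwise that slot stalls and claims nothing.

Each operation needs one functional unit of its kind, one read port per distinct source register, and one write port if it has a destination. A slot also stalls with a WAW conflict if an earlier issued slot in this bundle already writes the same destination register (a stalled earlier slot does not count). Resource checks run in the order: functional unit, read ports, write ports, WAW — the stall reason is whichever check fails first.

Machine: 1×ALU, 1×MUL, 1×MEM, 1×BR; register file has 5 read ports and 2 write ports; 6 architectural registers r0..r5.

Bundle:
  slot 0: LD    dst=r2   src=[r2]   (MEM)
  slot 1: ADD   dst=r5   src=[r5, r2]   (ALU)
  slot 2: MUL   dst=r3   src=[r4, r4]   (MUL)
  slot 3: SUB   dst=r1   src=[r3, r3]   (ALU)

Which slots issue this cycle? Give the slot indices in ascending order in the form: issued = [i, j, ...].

(0) want 1×MEM +1rd +1wr — yes → AL1|MU1|ME0|BR1|rd4|wr1
(1) want 1×ALU +2rd +1wr — yes → AL0|MU1|ME0|BR1|rd2|wr0
(2) want 1×MUL +1rd +1wr — WR_PORT → AL0|MU1|ME0|BR1|rd2|wr0
(3) want 1×ALU +1rd +1wr — FU → AL0|MU1|ME0|BR1|rd2|wr0

issued = [0, 1]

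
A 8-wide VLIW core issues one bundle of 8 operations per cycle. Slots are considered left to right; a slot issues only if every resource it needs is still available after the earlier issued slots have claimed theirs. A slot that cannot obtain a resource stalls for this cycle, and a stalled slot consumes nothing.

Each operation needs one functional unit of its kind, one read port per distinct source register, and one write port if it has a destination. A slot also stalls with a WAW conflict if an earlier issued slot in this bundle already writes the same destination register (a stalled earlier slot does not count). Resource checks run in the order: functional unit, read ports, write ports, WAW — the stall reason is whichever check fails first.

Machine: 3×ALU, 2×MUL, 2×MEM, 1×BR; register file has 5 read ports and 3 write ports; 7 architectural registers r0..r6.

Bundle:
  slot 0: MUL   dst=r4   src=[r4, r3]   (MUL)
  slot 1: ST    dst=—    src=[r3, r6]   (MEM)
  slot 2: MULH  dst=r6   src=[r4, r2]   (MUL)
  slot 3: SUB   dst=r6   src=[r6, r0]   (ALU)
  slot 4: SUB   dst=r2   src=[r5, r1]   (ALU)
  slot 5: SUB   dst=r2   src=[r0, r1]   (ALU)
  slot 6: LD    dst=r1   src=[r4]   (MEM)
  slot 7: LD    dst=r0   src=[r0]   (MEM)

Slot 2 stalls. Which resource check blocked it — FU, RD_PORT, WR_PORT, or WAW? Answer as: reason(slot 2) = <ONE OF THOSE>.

reason(slot 2) = RD_PORT

  0. MUL→r4 ⇒ go  {3A/1Mu/2Ld/1B | 3r 2w}
  1. MEM ⇒ go  {3A/1Mu/1Ld/1B | 1r 2w}
  2. MUL→r6 ⇒ no(RD_PORT)  {3A/1Mu/1Ld/1B | 1r 2w}
  3. ALU→r6 ⇒ no(RD_PORT)  {3A/1Mu/1Ld/1B | 1r 2w}
  4. ALU→r2 ⇒ no(RD_PORT)  {3A/1Mu/1Ld/1B | 1r 2w}
  5. ALU→r2 ⇒ no(RD_PORT)  {3A/1Mu/1Ld/1B | 1r 2w}
  6. MEM→r1 ⇒ go  {3A/1Mu/0Ld/1B | 0r 1w}
  7. MEM→r0 ⇒ no(FU)  {3A/1Mu/0Ld/1B | 0r 1w}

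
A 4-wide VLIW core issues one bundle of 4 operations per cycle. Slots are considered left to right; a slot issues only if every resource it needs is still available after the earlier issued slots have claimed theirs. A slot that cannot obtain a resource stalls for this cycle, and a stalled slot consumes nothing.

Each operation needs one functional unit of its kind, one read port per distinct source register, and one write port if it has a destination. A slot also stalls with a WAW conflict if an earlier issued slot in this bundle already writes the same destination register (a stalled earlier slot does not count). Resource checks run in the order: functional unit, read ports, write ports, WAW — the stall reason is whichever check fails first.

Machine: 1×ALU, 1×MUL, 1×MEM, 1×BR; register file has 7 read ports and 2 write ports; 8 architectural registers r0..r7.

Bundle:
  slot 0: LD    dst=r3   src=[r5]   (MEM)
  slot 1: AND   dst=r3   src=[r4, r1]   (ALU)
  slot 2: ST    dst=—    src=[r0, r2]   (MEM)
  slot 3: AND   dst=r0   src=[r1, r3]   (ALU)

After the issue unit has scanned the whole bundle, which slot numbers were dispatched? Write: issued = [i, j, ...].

slot 0 (MEM): ISSUE — free A1,Mu1,Ld0,B1 rp6 wp1
slot 1 (ALU): stall WAW — free A1,Mu1,Ld0,B1 rp6 wp1
slot 2 (MEM): stall FU — free A1,Mu1,Ld0,B1 rp6 wp1
slot 3 (ALU): ISSUE — free A0,Mu1,Ld0,B1 rp4 wp0

issued = [0, 3]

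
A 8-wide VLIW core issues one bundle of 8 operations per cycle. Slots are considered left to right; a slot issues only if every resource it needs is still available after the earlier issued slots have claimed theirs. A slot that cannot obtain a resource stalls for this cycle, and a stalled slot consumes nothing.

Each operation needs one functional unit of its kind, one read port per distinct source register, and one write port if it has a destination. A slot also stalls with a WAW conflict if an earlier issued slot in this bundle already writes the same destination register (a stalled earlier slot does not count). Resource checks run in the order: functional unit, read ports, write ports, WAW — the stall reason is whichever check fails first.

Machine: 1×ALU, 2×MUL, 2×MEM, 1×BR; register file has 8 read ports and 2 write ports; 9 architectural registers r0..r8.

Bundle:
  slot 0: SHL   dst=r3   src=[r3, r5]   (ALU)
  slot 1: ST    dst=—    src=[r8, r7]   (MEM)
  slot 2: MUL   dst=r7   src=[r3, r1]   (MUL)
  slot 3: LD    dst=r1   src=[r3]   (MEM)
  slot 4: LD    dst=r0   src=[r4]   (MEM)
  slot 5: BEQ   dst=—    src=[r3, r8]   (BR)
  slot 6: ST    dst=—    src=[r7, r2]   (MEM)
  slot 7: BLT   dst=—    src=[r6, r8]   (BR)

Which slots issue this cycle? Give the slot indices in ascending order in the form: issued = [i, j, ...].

#0 ALU src=r3,r5 dispatched  <A:0 Mu:2 Ld:2 B:1 rd:6 wr:1>
#1 MEM src=r8,r7 dispatched  <A:0 Mu:2 Ld:1 B:1 rd:4 wr:1>
#2 MUL src=r3,r1 dispatched  <A:0 Mu:1 Ld:1 B:1 rd:2 wr:0>
#3 MEM src=r3 held:WR_PORT  <A:0 Mu:1 Ld:1 B:1 rd:2 wr:0>
#4 MEM src=r4 held:WR_PORT  <A:0 Mu:1 Ld:1 B:1 rd:2 wr:0>
#5 BR src=r3,r8 dispatched  <A:0 Mu:1 Ld:1 B:0 rd:0 wr:0>
#6 MEM src=r7,r2 held:RD_PORT  <A:0 Mu:1 Ld:1 B:0 rd:0 wr:0>
#7 BR src=r6,r8 held:FU  <A:0 Mu:1 Ld:1 B:0 rd:0 wr:0>

issued = [0, 1, 2, 5]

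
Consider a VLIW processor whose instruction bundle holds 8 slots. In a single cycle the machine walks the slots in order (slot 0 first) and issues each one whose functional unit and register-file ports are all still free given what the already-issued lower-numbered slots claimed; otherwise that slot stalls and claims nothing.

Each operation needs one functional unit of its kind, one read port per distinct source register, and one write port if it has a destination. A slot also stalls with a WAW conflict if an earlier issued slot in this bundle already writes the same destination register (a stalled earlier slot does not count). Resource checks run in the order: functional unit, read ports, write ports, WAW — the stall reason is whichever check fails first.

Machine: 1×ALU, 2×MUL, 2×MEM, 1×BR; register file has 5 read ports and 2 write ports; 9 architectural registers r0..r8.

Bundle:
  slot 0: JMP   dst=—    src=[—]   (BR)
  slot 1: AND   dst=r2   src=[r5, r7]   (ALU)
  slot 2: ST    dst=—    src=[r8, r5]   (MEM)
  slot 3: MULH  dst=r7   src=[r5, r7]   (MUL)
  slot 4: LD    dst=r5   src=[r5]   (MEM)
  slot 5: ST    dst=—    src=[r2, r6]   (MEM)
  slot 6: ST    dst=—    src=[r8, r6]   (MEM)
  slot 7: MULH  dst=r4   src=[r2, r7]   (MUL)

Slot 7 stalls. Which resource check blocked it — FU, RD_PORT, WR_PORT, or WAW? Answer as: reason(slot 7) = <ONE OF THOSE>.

#0 BR src=- dispatched  <A:1 Mu:2 Ld:2 B:0 rd:5 wr:2>
#1 ALU src=r5,r7 dispatched  <A:0 Mu:2 Ld:2 B:0 rd:3 wr:1>
#2 MEM src=r8,r5 dispatched  <A:0 Mu:2 Ld:1 B:0 rd:1 wr:1>
#3 MUL src=r5,r7 held:RD_PORT  <A:0 Mu:2 Ld:1 B:0 rd:1 wr:1>
#4 MEM src=r5 dispatched  <A:0 Mu:2 Ld:0 B:0 rd:0 wr:0>
#5 MEM src=r2,r6 held:FU  <A:0 Mu:2 Ld:0 B:0 rd:0 wr:0>
#6 MEM src=r8,r6 held:FU  <A:0 Mu:2 Ld:0 B:0 rd:0 wr:0>
#7 MUL src=r2,r7 held:RD_PORT  <A:0 Mu:2 Ld:0 B:0 rd:0 wr:0>

reason(slot 7) = RD_PORT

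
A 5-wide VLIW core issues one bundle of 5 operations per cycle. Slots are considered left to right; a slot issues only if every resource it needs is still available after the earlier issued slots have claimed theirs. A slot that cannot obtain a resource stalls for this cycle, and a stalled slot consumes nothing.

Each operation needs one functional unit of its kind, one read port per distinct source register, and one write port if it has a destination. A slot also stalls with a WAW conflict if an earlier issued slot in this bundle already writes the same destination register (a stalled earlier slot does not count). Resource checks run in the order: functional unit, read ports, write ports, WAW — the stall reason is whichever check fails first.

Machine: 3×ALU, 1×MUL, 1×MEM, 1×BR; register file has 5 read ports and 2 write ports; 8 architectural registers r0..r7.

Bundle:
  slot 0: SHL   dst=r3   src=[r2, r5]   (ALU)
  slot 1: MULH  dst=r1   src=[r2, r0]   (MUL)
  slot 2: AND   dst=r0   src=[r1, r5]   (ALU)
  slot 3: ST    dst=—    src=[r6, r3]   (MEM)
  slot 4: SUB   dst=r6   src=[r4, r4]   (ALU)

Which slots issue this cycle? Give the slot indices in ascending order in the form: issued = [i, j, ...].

slot 0 (ALU): ISSUE — free A2,Mu1,Ld1,B1 rp3 wp1
slot 1 (MUL): ISSUE — free A2,Mu0,Ld1,B1 rp1 wp0
slot 2 (ALU): stall RD_PORT — free A2,Mu0,Ld1,B1 rp1 wp0
slot 3 (MEM): stall RD_PORT — free A2,Mu0,Ld1,B1 rp1 wp0
slot 4 (ALU): stall WR_PORT — free A2,Mu0,Ld1,B1 rp1 wp0

issued = [0, 1]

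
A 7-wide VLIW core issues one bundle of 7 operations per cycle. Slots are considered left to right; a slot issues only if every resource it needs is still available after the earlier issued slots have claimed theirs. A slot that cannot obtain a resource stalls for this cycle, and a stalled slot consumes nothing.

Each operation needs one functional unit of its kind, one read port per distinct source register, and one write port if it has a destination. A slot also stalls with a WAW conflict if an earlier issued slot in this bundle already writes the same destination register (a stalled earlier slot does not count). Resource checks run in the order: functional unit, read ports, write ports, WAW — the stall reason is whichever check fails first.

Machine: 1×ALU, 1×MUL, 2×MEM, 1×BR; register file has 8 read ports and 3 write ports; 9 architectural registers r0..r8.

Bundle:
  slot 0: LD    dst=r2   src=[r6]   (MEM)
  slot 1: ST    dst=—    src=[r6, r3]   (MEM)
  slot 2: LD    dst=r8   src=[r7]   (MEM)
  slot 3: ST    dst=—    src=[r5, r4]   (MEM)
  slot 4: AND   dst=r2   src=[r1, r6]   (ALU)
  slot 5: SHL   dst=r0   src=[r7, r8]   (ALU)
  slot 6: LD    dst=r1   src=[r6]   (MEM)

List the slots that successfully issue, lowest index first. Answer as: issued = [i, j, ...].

(0) want 1×MEM +1rd +1wr — yes → AL1|MU1|ME1|BR1|rd7|wr2
(1) want 1×MEM +2rd +0wr — yes → AL1|MU1|ME0|BR1|rd5|wr2
(2) want 1×MEM +1rd +1wr — FU → AL1|MU1|ME0|BR1|rd5|wr2
(3) want 1×MEM +2rd +0wr — FU → AL1|MU1|ME0|BR1|rd5|wr2
(4) want 1×ALU +2rd +1wr — WAW → AL1|MU1|ME0|BR1|rd5|wr2
(5) want 1×ALU +2rd +1wr — yes → AL0|MU1|ME0|BR1|rd3|wr1
(6) want 1×MEM +1rd +1wr — FU → AL0|MU1|ME0|BR1|rd3|wr1

issued = [0, 1, 5]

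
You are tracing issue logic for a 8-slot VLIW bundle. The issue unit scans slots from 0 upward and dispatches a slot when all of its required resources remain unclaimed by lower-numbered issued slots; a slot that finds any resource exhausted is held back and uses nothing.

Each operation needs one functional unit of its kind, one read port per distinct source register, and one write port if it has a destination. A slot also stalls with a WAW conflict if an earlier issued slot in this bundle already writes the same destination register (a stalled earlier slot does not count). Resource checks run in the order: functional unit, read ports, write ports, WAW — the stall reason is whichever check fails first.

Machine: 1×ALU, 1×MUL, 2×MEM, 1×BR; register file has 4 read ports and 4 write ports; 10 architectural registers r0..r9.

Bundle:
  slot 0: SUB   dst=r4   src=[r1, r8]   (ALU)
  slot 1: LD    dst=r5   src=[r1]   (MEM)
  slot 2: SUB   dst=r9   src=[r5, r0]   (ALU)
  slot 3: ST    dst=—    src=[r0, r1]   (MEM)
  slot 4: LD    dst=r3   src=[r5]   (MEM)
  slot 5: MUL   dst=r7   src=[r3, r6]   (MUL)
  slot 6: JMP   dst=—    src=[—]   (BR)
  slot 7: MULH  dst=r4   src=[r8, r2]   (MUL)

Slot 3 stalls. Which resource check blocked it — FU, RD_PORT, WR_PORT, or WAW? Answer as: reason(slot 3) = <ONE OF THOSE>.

slot 0 (ALU): ISSUE — free A0,Mu1,Ld2,B1 rp2 wp3
slot 1 (MEM): ISSUE — free A0,Mu1,Ld1,B1 rp1 wp2
slot 2 (ALU): stall FU — free A0,Mu1,Ld1,B1 rp1 wp2
slot 3 (MEM): stall RD_PORT — free A0,Mu1,Ld1,B1 rp1 wp2
slot 4 (MEM): ISSUE — free A0,Mu1,Ld0,B1 rp0 wp1
slot 5 (MUL): stall RD_PORT — free A0,Mu1,Ld0,B1 rp0 wp1
slot 6 (BR): ISSUE — free A0,Mu1,Ld0,B0 rp0 wp1
slot 7 (MUL): stall RD_PORT — free A0,Mu1,Ld0,B0 rp0 wp1

reason(slot 3) = RD_PORT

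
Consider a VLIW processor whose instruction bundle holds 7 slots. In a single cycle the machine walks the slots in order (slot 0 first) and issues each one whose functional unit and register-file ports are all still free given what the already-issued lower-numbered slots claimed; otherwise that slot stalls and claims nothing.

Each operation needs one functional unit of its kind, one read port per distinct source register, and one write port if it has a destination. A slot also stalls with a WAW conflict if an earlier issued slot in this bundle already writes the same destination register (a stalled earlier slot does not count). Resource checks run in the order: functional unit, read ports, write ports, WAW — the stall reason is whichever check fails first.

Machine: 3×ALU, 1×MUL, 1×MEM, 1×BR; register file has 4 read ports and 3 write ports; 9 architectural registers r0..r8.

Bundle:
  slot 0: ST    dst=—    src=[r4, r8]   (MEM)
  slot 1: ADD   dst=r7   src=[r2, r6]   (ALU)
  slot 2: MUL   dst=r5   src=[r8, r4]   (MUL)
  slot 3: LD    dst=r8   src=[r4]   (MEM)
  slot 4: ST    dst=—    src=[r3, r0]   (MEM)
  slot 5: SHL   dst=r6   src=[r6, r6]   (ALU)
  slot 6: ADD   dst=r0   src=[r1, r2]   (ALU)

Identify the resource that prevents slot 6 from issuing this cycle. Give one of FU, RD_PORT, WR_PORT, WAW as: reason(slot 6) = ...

reason(slot 6) = RD_PORT

  0. MEM ⇒ go  {3A/1Mu/0Ld/1B | 2r 3w}
  1. ALU→r7 ⇒ go  {2A/1Mu/0Ld/1B | 0r 2w}
  2. MUL→r5 ⇒ no(RD_PORT)  {2A/1Mu/0Ld/1B | 0r 2w}
  3. MEM→r8 ⇒ no(FU)  {2A/1Mu/0Ld/1B | 0r 2w}
  4. MEM ⇒ no(FU)  {2A/1Mu/0Ld/1B | 0r 2w}
  5. ALU→r6 ⇒ no(RD_PORT)  {2A/1Mu/0Ld/1B | 0r 2w}
  6. ALU→r0 ⇒ no(RD_PORT)  {2A/1Mu/0Ld/1B | 0r 2w}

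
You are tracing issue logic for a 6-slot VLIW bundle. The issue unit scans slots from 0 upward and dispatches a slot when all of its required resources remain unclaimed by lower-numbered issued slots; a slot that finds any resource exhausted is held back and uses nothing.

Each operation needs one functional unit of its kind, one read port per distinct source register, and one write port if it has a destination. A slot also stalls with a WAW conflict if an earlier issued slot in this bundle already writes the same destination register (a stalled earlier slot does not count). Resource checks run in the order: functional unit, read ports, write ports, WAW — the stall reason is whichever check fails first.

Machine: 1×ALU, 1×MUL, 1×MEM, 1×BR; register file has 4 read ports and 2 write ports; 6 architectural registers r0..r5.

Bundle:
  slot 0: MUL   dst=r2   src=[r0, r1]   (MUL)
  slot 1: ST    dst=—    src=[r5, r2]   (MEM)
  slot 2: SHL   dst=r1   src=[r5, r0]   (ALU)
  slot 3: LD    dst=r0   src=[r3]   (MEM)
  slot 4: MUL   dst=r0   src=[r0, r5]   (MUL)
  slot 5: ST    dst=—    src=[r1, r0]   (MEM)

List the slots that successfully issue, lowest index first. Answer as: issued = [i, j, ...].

  0. MUL→r2 ⇒ go  {1A/0Mu/1Ld/1B | 2r 1w}
  1. MEM ⇒ go  {1A/0Mu/0Ld/1B | 0r 1w}
  2. ALU→r1 ⇒ no(RD_PORT)  {1A/0Mu/0Ld/1B | 0r 1w}
  3. MEM→r0 ⇒ no(FU)  {1A/0Mu/0Ld/1B | 0r 1w}
  4. MUL→r0 ⇒ no(FU)  {1A/0Mu/0Ld/1B | 0r 1w}
  5. MEM ⇒ no(FU)  {1A/0Mu/0Ld/1B | 0r 1w}

issued = [0, 1]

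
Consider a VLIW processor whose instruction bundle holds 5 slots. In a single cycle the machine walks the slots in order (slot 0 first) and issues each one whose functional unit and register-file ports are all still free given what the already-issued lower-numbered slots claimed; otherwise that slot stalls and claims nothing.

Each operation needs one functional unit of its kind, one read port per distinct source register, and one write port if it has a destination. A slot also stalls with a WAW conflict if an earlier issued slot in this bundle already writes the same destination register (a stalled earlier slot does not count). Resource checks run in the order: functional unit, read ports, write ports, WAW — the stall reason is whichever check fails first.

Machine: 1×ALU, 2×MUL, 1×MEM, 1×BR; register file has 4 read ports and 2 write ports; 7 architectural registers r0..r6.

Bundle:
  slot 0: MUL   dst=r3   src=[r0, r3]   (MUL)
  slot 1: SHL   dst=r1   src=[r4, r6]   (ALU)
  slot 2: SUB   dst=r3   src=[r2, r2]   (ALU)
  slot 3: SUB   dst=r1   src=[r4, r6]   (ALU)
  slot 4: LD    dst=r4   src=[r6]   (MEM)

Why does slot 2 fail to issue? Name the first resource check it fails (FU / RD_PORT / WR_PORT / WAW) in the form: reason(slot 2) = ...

slot 0 (MUL): ISSUE — free A1,Mu1,Ld1,B1 rp2 wp1
slot 1 (ALU): ISSUE — free A0,Mu1,Ld1,B1 rp0 wp0
slot 2 (ALU): stall FU — free A0,Mu1,Ld1,B1 rp0 wp0
slot 3 (ALU): stall FU — free A0,Mu1,Ld1,B1 rp0 wp0
slot 4 (MEM): stall RD_PORT — free A0,Mu1,Ld1,B1 rp0 wp0

reason(slot 2) = FU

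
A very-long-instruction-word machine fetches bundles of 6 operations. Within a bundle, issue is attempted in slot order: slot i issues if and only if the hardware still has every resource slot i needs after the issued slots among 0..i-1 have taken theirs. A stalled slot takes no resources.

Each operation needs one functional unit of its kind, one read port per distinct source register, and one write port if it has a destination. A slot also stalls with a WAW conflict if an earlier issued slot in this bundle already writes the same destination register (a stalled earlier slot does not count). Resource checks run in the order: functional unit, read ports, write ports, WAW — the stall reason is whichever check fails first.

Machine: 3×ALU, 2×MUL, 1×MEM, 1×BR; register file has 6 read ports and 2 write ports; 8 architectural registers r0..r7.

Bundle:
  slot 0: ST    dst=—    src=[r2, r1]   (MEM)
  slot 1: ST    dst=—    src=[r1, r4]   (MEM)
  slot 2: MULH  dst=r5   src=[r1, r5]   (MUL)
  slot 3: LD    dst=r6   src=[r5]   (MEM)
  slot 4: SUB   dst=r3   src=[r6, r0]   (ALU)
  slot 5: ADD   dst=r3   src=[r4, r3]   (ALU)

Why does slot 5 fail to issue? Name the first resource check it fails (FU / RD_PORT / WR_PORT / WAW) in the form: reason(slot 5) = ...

reason(slot 5) = RD_PORT

#0 MEM src=r2,r1 dispatched  <A:3 Mu:2 Ld:0 B:1 rd:4 wr:2>
#1 MEM src=r1,r4 held:FU  <A:3 Mu:2 Ld:0 B:1 rd:4 wr:2>
#2 MUL src=r1,r5 dispatched  <A:3 Mu:1 Ld:0 B:1 rd:2 wr:1>
#3 MEM src=r5 held:FU  <A:3 Mu:1 Ld:0 B:1 rd:2 wr:1>
#4 ALU src=r6,r0 dispatched  <A:2 Mu:1 Ld:0 B:1 rd:0 wr:0>
#5 ALU src=r4,r3 held:RD_PORT  <A:2 Mu:1 Ld:0 B:1 rd:0 wr:0>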